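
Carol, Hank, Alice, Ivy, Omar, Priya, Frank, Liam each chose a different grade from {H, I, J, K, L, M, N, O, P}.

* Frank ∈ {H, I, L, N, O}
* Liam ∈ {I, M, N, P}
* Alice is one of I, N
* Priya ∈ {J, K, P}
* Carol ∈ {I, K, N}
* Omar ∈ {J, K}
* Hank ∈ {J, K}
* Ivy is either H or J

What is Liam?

Hank and Omar share exactly the 2 values {J, K}; by pigeonhole those values go to them, so strike J, K from Carol, Ivy, Priya.
Ivy has just one choice, so Ivy = H. So Frank can't be H.
That leaves Priya = P. Eliminate P elsewhere: Liam.
Carol and Alice share exactly the 2 values {I, N}; by pigeonhole those values go to them, so strike I, N from Frank, Liam.
So Liam = M.

M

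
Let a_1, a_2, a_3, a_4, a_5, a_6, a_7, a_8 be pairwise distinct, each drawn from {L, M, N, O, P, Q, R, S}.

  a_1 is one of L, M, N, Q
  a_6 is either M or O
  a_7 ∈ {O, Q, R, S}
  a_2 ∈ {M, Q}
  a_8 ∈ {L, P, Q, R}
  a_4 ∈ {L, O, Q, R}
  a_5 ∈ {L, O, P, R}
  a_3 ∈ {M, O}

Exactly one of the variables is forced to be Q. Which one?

a_2

Among the 8 variables, N fits only a_1 (and all 8 values in {L, M, N, O, P, Q, R, S} must be used), so a_1 = N.
The 7 still-open variables draw from only 7 values {L, M, O, P, Q, R, S}, so each is used; only a_7 can be S, hence a_7 = S.
a_3 and a_6 share exactly the 2 values {M, O}; by pigeonhole those values go to them, so strike M, O from a_2, a_4, a_5.
So Q goes to a_2.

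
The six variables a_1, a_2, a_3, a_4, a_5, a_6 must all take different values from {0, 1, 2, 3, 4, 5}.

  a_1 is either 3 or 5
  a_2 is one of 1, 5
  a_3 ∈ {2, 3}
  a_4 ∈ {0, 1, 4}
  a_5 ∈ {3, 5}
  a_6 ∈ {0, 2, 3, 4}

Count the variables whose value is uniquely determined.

2

a_1 and a_5 share exactly the 2 values {3, 5}; by pigeonhole those values go to them, so strike 3, 5 from a_2, a_3, a_6.
That leaves a_2 = 1. Eliminate 1 elsewhere: a_4.
a_3 has just one choice, so a_3 = 2. Eliminate 2 elsewhere: a_6.
Determined: a_2=1, a_3=2. The other variables each still have more than one consistent value. That makes 2.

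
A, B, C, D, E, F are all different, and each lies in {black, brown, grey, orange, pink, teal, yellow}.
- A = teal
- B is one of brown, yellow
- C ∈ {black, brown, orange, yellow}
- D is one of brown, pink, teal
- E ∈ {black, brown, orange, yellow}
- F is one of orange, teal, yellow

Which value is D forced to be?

A must be teal (only option left). So D, F can't be teal.
The 5 still-open variables together cover exactly {black, brown, orange, pink, yellow} — 5 values for 5 variables — and pink appears only in D's list, so D = pink.

pink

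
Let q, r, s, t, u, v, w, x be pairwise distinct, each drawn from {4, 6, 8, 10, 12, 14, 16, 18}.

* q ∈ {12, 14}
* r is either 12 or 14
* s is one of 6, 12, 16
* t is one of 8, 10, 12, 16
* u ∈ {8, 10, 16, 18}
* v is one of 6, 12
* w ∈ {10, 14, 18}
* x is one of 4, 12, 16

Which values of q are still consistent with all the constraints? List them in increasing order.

12, 14

The 8 variables draw from only 8 values {4, 6, 8, 10, 12, 14, 16, 18}, so each is used; only x can be 4, hence x = 4.
q and r between them cover only {12, 14} — a naked pair. Remove those values from s, t, v, w.
v must be 6 (only option left). Remove 6 from s.
s's domain is down to {16}, so s = 16. Strike 16 from t, u.
No further eliminations apply; q can still be any of 12, 14.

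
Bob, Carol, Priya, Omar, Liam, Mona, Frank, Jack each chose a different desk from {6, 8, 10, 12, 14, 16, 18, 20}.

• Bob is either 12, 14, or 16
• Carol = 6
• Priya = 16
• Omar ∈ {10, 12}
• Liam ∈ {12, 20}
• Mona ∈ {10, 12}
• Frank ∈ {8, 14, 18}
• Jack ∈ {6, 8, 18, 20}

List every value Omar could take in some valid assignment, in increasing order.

10, 12

Carol must be 6 (only option left). Remove 6 from Jack.
Priya has just one choice, so Priya = 16. Remove 16 from Bob.
The 2 variables Omar and Mona are confined to {10, 12}, which locks those values in; drop them from Bob, Liam.
Bob has just one choice, so Bob = 14. Strike 14 from Frank.
That leaves Liam = 20. Strike 20 from Jack.
No further eliminations apply; Omar can still be any of 10, 12.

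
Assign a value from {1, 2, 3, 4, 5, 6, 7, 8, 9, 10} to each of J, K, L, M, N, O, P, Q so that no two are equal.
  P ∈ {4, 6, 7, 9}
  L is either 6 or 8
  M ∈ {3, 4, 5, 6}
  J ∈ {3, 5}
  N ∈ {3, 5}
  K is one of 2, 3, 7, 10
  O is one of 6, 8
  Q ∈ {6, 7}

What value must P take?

J and N share exactly the 2 values {3, 5}; by pigeonhole those values go to them, so strike 3, 5 from K, M.
The 2 variables L and O are confined to {6, 8}, which locks those values in; drop them from M, P, Q.
That leaves M = 4. Strike 4 from P.
Q has just one choice, so Q = 7. Remove 7 from K, P.
So P = 9.

9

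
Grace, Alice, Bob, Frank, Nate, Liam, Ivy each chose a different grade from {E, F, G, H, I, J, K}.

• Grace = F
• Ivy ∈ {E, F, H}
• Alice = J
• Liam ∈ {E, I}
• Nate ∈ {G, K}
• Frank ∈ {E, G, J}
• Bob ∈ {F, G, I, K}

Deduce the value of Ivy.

Grace must be F (only option left). So Bob, Ivy can't be F.
Alice's domain is down to {J}, so Alice = J. Eliminate J elsewhere: Frank.
Among the 5 still-open variables, H fits only Ivy (and all 5 values in {E, G, H, I, K} must be used), so Ivy = H.

H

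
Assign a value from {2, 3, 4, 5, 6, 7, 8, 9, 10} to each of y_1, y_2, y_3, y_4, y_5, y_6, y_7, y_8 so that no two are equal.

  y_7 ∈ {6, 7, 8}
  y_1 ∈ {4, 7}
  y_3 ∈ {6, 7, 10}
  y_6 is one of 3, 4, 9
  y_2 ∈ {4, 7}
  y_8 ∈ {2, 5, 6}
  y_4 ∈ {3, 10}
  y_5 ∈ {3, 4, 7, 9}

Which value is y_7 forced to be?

8

y_1 and y_2 share exactly the 2 values {4, 7}; by pigeonhole those values go to them, so strike 4, 7 from y_3, y_5, y_6, y_7.
The 2 variables y_5 and y_6 are confined to {3, 9}, which locks those values in; drop them from y_4.
That leaves y_4 = 10. Eliminate 10 elsewhere: y_3.
y_3's domain is down to {6}, so y_3 = 6. Strike 6 from y_7, y_8.
So y_7 = 8.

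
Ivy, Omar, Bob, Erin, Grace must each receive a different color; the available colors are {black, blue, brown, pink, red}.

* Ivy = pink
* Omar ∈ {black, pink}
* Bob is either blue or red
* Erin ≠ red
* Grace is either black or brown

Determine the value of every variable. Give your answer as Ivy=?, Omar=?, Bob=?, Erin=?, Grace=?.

Ivy's domain is down to {pink}, so Ivy = pink. Strike pink from Omar, Erin.
Omar has just one choice, so Omar = black. Strike black from Erin, Grace.
Grace's domain is down to {brown}, so Grace = brown. Strike brown from Erin.
Erin must be blue (only option left). Strike blue from Bob.
Bob has just one choice, so Bob = red.

Ivy=pink, Omar=black, Bob=red, Erin=blue, Grace=brown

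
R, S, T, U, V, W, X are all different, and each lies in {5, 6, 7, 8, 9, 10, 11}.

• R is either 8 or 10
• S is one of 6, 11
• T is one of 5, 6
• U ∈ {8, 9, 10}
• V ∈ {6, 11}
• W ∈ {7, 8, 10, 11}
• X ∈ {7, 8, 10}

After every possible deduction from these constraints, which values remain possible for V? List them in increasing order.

6, 11

The 7 variables together cover exactly {5, 6, 7, 8, 9, 10, 11} — 7 values for 7 variables — and 5 appears only in T's list, so T = 5.
The 6 still-open variables draw from only 6 values {6, 7, 8, 9, 10, 11}, so each is used; only U can be 9, hence U = 9.
S and V share exactly the 2 values {6, 11}; by pigeonhole those values go to them, so strike 6, 11 from W.
No further eliminations apply; V can still be any of 6, 11.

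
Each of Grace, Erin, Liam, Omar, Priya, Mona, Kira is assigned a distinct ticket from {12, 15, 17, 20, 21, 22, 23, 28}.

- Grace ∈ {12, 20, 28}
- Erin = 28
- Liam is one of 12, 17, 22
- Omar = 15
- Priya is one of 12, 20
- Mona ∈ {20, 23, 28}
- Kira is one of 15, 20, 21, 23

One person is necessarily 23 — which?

Erin's domain is down to {28}, so Erin = 28. Strike 28 from Grace, Mona.
That leaves Omar = 15. Eliminate 15 elsewhere: Kira.
The 2 variables Grace and Priya are confined to {12, 20}, which locks those values in; drop them from Liam, Mona, Kira.
So 23 goes to Mona.

Mona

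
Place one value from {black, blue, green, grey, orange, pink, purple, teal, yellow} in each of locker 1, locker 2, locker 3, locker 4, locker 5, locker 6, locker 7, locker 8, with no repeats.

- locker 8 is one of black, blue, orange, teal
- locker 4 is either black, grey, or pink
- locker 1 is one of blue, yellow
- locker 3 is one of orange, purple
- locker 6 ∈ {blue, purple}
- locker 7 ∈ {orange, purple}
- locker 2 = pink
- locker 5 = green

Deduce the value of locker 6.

blue

locker 2 must be pink (only option left). Eliminate pink elsewhere: locker 4.
locker 5's domain is down to {green}, so locker 5 = green.
locker 3 and locker 7 between them cover only {orange, purple} — a naked pair. Remove those values from locker 6, locker 8.
So locker 6 = blue.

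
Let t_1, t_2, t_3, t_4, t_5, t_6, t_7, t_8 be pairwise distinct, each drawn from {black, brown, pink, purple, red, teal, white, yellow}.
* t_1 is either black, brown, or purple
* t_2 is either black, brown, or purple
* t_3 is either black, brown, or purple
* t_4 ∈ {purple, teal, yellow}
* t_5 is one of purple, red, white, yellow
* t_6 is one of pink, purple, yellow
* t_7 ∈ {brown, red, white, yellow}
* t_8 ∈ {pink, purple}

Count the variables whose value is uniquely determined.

3

The 8 variables draw from only 8 values {black, brown, pink, purple, red, teal, white, yellow}, so each is used; only t_4 can be teal, hence t_4 = teal.
t_1, t_2, t_3 between them cover only {black, brown, purple} — a naked triple. Remove those values from t_5, t_6, t_7, t_8.
t_8's domain is down to {pink}, so t_8 = pink. So t_6 can't be pink.
t_6's domain is down to {yellow}, so t_6 = yellow. Remove yellow from t_5, t_7.
Determined: t_4=teal, t_6=yellow, t_8=pink. The other variables each still have more than one consistent value. That makes 3.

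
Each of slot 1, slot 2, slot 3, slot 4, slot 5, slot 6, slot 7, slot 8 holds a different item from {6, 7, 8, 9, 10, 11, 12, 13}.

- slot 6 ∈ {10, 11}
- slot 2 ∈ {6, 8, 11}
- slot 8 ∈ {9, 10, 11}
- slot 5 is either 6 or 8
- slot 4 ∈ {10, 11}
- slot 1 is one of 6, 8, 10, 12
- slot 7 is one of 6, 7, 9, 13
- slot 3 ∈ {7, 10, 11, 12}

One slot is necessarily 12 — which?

slot 1

The 8 variables draw from only 8 values {6, 7, 8, 9, 10, 11, 12, 13}, so each is used; only slot 7 can be 13, hence slot 7 = 13.
The 7 still-open variables together cover exactly {6, 7, 8, 9, 10, 11, 12} — 7 values for 7 variables — and 7 appears only in slot 3's list, so slot 3 = 7.
The 6 still-open variables together cover exactly {6, 8, 9, 10, 11, 12} — 6 values for 6 variables — and 9 appears only in slot 8's list, so slot 8 = 9.
The 5 still-open variables draw from only 5 values {6, 8, 10, 11, 12}, so each is used; only slot 1 can be 12, hence slot 1 = 12.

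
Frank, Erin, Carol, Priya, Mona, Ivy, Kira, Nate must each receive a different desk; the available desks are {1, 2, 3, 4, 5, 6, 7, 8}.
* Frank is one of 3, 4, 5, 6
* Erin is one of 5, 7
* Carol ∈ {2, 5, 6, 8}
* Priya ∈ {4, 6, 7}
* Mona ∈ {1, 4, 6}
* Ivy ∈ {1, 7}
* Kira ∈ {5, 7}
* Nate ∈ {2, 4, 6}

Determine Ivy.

1

Among the 8 variables, 3 fits only Frank (and all 8 values in {1, 2, 3, 4, 5, 6, 7, 8} must be used), so Frank = 3.
The 7 still-open variables together cover exactly {1, 2, 4, 5, 6, 7, 8} — 7 values for 7 variables — and 8 appears only in Carol's list, so Carol = 8.
Among the 6 still-open variables, 2 fits only Nate (and all 6 values in {1, 2, 4, 5, 6, 7} must be used), so Nate = 2.
The 2 variables Erin and Kira are confined to {5, 7}, which locks those values in; drop them from Priya, Ivy.
So Ivy = 1.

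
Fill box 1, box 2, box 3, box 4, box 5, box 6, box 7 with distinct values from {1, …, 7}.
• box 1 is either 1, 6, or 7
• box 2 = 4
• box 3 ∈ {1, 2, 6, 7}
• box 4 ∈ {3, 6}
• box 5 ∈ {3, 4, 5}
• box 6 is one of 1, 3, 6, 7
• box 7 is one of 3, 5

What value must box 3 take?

box 2's domain is down to {4}, so box 2 = 4. Eliminate 4 elsewhere: box 5.
Among the 6 still-open variables, 2 fits only box 3 (and all 6 values in {1, 2, 3, 5, 6, 7} must be used), so box 3 = 2.

2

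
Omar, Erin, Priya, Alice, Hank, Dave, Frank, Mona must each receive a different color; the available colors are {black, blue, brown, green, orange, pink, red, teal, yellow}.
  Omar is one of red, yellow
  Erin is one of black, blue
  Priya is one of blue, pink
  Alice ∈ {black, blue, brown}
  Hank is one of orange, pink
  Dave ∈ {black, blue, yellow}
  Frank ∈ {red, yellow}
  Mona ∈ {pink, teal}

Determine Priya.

Among the 8 variables, brown fits only Alice (and all 8 values in {black, blue, brown, orange, pink, red, teal, yellow} must be used), so Alice = brown.
The 7 still-open variables draw from only 7 values {black, blue, orange, pink, red, teal, yellow}, so each is used; only Hank can be orange, hence Hank = orange.
The 6 still-open variables together cover exactly {black, blue, pink, red, teal, yellow} — 6 values for 6 variables — and teal appears only in Mona's list, so Mona = teal.
The 5 still-open variables draw from only 5 values {black, blue, pink, red, yellow}, so each is used; only Priya can be pink, hence Priya = pink.

pink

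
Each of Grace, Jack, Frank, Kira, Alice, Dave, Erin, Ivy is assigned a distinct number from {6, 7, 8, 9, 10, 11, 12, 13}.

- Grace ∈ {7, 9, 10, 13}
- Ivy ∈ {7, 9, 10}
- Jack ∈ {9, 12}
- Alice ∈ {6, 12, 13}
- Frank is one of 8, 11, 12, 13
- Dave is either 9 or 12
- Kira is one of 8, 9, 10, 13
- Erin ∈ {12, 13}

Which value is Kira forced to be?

Among the 8 variables, 6 fits only Alice (and all 8 values in {6, 7, 8, 9, 10, 11, 12, 13} must be used), so Alice = 6.
Among the 7 still-open variables, 11 fits only Frank (and all 7 values in {7, 8, 9, 10, 11, 12, 13} must be used), so Frank = 11.
The 6 still-open variables draw from only 6 values {7, 8, 9, 10, 12, 13}, so each is used; only Kira can be 8, hence Kira = 8.

8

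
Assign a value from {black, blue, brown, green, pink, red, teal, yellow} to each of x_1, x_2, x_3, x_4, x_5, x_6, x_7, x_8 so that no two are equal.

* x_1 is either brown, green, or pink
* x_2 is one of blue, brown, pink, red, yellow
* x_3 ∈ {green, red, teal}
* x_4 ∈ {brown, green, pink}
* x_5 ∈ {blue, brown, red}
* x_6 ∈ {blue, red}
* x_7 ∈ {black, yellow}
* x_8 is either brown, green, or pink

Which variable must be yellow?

x_2

Among the 8 variables, black fits only x_7 (and all 8 values in {black, blue, brown, green, pink, red, teal, yellow} must be used), so x_7 = black.
The 7 still-open variables draw from only 7 values {blue, brown, green, pink, red, teal, yellow}, so each is used; only x_3 can be teal, hence x_3 = teal.
Among the 6 still-open variables, yellow fits only x_2 (and all 6 values in {blue, brown, green, pink, red, yellow} must be used), so x_2 = yellow.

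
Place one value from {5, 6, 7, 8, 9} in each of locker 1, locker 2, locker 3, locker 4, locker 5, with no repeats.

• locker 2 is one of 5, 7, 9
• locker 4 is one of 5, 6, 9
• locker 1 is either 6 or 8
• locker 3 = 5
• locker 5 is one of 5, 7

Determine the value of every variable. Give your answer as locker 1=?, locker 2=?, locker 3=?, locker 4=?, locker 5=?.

locker 1=8, locker 2=9, locker 3=5, locker 4=6, locker 5=7

locker 3 must be 5 (only option left). So locker 2, locker 4, locker 5 can't be 5.
locker 5 has just one choice, so locker 5 = 7. Eliminate 7 elsewhere: locker 2.
That leaves locker 2 = 9. So locker 4 can't be 9.
locker 4 has just one choice, so locker 4 = 6. Strike 6 from locker 1.
That leaves locker 1 = 8.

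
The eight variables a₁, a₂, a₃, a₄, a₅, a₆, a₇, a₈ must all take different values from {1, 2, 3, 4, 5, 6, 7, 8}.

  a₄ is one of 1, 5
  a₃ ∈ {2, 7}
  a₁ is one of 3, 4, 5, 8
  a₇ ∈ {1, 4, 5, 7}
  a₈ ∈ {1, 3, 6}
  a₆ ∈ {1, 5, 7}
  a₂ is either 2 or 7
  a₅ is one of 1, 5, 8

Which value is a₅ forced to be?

8

Among the 8 variables, 6 fits only a₈ (and all 8 values in {1, 2, 3, 4, 5, 6, 7, 8} must be used), so a₈ = 6.
The 7 still-open variables together cover exactly {1, 2, 3, 4, 5, 7, 8} — 7 values for 7 variables — and 3 appears only in a₁'s list, so a₁ = 3.
Among the 6 still-open variables, 4 fits only a₇ (and all 6 values in {1, 2, 4, 5, 7, 8} must be used), so a₇ = 4.
The 5 still-open variables draw from only 5 values {1, 2, 5, 7, 8}, so each is used; only a₅ can be 8, hence a₅ = 8.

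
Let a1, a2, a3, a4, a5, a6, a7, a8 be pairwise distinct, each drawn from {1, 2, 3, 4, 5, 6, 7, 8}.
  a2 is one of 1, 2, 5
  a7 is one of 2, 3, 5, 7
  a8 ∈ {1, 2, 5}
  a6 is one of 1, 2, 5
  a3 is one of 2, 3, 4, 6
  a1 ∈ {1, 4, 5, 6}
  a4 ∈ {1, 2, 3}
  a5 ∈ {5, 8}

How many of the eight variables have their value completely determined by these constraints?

3

Among the 8 variables, 7 fits only a7 (and all 8 values in {1, 2, 3, 4, 5, 6, 7, 8} must be used), so a7 = 7.
Among the 7 still-open variables, 8 fits only a5 (and all 7 values in {1, 2, 3, 4, 5, 6, 8} must be used), so a5 = 8.
The 3 variables a2, a6, a8 are confined to {1, 2, 5}, which locks those values in; drop them from a1, a3, a4.
a4 has just one choice, so a4 = 3. Eliminate 3 elsewhere: a3.
Determined: a4=3, a5=8, a7=7. The other variables each still have more than one consistent value. That makes 3.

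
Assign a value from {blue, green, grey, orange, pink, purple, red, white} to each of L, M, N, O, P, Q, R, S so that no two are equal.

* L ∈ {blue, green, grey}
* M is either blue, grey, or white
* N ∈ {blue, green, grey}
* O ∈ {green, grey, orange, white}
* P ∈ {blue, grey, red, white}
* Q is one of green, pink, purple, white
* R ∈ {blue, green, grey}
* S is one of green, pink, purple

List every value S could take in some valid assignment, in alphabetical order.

The 8 variables draw from only 8 values {blue, green, grey, orange, pink, purple, red, white}, so each is used; only O can be orange, hence O = orange.
The 7 still-open variables draw from only 7 values {blue, green, grey, pink, purple, red, white}, so each is used; only P can be red, hence P = red.
L, N, R share exactly the 3 values {blue, green, grey}; by pigeonhole those values go to them, so strike blue, green, grey from M, Q, S.
M's domain is down to {white}, so M = white. Strike white from Q.
No further eliminations apply; S can still be any of pink, purple.

pink, purple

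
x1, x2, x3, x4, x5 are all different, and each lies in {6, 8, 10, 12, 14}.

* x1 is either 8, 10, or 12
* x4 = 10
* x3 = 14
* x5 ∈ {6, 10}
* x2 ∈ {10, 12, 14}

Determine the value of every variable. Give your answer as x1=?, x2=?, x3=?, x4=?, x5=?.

x3 has just one choice, so x3 = 14. Eliminate 14 elsewhere: x2.
That leaves x4 = 10. Eliminate 10 elsewhere: x1, x2, x5.
x5 must be 6 (only option left).
x2's domain is down to {12}, so x2 = 12. So x1 can't be 12.
x1 has just one choice, so x1 = 8.

x1=8, x2=12, x3=14, x4=10, x5=6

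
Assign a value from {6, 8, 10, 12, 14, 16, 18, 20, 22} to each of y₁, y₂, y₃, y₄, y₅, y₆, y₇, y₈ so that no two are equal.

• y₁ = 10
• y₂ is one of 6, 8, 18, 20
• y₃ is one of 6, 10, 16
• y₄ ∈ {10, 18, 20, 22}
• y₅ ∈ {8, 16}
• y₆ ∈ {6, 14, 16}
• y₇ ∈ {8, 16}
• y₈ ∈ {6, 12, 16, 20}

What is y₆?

14

y₁'s domain is down to {10}, so y₁ = 10. Remove 10 from y₃, y₄.
y₅ and y₇ between them cover only {8, 16} — a naked pair. Remove those values from y₂, y₃, y₆, y₈.
y₃ must be 6 (only option left). Strike 6 from y₂, y₆, y₈.
So y₆ = 14.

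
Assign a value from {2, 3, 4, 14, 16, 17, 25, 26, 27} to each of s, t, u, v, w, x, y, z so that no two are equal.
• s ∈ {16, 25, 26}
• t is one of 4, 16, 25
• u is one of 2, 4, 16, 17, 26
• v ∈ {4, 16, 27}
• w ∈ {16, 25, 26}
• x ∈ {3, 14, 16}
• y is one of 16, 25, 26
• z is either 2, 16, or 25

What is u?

The 3 variables s, w, y are confined to {16, 25, 26}, which locks those values in; drop them from t, u, v, x, z.
t must be 4 (only option left). Eliminate 4 elsewhere: u, v.
v's domain is down to {27}, so v = 27.
That leaves z = 2. Strike 2 from u.
So u = 17.

17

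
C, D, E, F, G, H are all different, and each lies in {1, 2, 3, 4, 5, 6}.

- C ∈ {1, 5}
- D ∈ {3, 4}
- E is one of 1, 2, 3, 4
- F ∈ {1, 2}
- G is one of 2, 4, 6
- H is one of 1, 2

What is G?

The 6 variables draw from only 6 values {1, 2, 3, 4, 5, 6}, so each is used; only C can be 5, hence C = 5.
The 5 still-open variables draw from only 5 values {1, 2, 3, 4, 6}, so each is used; only G can be 6, hence G = 6.

6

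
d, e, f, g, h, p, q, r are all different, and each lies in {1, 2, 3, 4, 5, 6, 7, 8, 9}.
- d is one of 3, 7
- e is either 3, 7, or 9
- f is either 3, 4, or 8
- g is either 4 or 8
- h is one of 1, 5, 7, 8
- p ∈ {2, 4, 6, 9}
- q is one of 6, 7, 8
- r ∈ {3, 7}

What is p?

2

d and r share exactly the 2 values {3, 7}; by pigeonhole those values go to them, so strike 3, 7 from e, f, h, q.
That leaves e = 9. Strike 9 from p.
f and g share exactly the 2 values {4, 8}; by pigeonhole those values go to them, so strike 4, 8 from h, p, q.
That leaves q = 6. Eliminate 6 elsewhere: p.
So p = 2.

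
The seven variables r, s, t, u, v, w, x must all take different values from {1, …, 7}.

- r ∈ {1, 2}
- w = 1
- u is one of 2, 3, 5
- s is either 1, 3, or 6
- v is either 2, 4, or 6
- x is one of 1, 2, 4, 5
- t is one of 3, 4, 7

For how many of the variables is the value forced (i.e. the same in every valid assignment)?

w has just one choice, so w = 1. So r, s, x can't be 1.
That leaves r = 2. Strike 2 from u, v, x.
Among the 5 still-open variables, 7 fits only t (and all 5 values in {3, 4, 5, 6, 7} must be used), so t = 7.
Determined: r=2, t=7, w=1. The other variables each still have more than one consistent value. That makes 3.

3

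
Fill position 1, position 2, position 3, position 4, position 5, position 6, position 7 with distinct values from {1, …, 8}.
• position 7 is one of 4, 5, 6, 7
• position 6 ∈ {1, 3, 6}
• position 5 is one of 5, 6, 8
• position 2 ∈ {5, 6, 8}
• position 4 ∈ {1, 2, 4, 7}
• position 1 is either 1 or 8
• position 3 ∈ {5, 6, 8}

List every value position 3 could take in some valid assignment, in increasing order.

5, 6, 8

position 2, position 3, position 5 share exactly the 3 values {5, 6, 8}; by pigeonhole those values go to them, so strike 5, 6, 8 from position 1, position 6, position 7.
That leaves position 1 = 1. Eliminate 1 elsewhere: position 4, position 6.
That leaves position 6 = 3.
No further eliminations apply; position 3 can still be any of 5, 6, 8.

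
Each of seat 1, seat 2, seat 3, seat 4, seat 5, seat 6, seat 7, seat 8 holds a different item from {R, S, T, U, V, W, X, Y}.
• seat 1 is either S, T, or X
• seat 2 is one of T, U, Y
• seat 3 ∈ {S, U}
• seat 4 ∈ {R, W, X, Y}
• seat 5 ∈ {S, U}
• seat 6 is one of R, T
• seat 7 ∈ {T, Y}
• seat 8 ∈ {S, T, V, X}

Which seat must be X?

seat 1

The 8 variables draw from only 8 values {R, S, T, U, V, W, X, Y}, so each is used; only seat 8 can be V, hence seat 8 = V.
The 7 still-open variables draw from only 7 values {R, S, T, U, W, X, Y}, so each is used; only seat 4 can be W, hence seat 4 = W.
Among the 6 still-open variables, R fits only seat 6 (and all 6 values in {R, S, T, U, X, Y} must be used), so seat 6 = R.
The 5 still-open variables together cover exactly {S, T, U, X, Y} — 5 values for 5 variables — and X appears only in seat 1's list, so seat 1 = X.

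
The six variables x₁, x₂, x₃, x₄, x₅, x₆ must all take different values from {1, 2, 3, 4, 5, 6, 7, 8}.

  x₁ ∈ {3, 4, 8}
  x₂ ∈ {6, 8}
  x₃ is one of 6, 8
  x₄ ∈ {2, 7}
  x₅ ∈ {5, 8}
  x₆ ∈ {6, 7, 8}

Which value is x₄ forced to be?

2

x₂ and x₃ between them cover only {6, 8} — a naked pair. Remove those values from x₁, x₅, x₆.
x₅ must be 5 (only option left).
That leaves x₆ = 7. Remove 7 from x₄.
So x₄ = 2.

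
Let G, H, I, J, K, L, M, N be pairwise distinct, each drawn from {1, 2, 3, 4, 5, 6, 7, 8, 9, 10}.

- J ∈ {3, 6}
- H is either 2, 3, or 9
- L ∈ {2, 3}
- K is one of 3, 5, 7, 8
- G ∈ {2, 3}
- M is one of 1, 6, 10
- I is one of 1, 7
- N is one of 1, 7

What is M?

10

G and L between them cover only {2, 3} — a naked pair. Remove those values from H, J, K.
H must be 9 (only option left).
J's domain is down to {6}, so J = 6. Remove 6 from M.
The 2 variables I and N are confined to {1, 7}, which locks those values in; drop them from K, M.
So M = 10.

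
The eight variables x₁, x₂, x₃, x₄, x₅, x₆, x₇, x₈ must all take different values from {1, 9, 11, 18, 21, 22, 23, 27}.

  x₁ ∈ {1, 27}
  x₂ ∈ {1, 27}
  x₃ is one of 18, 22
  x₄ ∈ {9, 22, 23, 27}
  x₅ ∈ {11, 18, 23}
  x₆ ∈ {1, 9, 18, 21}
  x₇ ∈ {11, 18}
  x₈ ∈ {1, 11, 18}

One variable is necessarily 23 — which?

x₅

The 8 variables together cover exactly {1, 9, 11, 18, 21, 22, 23, 27} — 8 values for 8 variables — and 21 appears only in x₆'s list, so x₆ = 21.
Among the 7 still-open variables, 9 fits only x₄ (and all 7 values in {1, 9, 11, 18, 22, 23, 27} must be used), so x₄ = 9.
Among the 6 still-open variables, 22 fits only x₃ (and all 6 values in {1, 11, 18, 22, 23, 27} must be used), so x₃ = 22.
Among the 5 still-open variables, 23 fits only x₅ (and all 5 values in {1, 11, 18, 23, 27} must be used), so x₅ = 23.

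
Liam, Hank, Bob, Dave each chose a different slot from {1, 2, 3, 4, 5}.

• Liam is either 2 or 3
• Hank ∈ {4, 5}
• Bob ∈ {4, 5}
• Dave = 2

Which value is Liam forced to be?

Dave has just one choice, so Dave = 2. So Liam can't be 2.
So Liam = 3.

3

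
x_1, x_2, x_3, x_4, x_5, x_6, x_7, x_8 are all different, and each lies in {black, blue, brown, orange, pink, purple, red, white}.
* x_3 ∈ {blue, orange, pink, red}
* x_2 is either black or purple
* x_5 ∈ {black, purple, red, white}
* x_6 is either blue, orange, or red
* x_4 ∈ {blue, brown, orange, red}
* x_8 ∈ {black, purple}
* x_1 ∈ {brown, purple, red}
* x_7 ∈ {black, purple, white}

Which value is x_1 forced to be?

Among the 8 variables, pink fits only x_3 (and all 8 values in {black, blue, brown, orange, pink, purple, red, white} must be used), so x_3 = pink.
x_2 and x_8 share exactly the 2 values {black, purple}; by pigeonhole those values go to them, so strike black, purple from x_1, x_5, x_7.
x_7 has just one choice, so x_7 = white. So x_5 can't be white.
That leaves x_5 = red. So x_1, x_4, x_6 can't be red.
So x_1 = brown.

brown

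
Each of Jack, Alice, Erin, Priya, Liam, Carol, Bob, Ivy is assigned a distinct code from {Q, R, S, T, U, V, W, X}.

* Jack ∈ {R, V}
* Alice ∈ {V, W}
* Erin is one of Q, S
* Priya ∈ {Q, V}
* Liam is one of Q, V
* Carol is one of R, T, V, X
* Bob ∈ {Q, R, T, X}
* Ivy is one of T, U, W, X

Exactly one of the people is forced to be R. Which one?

Among the 8 variables, S fits only Erin (and all 8 values in {Q, R, S, T, U, V, W, X} must be used), so Erin = S.
The 7 still-open variables together cover exactly {Q, R, T, U, V, W, X} — 7 values for 7 variables — and U appears only in Ivy's list, so Ivy = U.
The 6 still-open variables draw from only 6 values {Q, R, T, V, W, X}, so each is used; only Alice can be W, hence Alice = W.
The 2 variables Priya and Liam are confined to {Q, V}, which locks those values in; drop them from Jack, Carol, Bob.
So R goes to Jack.

Jack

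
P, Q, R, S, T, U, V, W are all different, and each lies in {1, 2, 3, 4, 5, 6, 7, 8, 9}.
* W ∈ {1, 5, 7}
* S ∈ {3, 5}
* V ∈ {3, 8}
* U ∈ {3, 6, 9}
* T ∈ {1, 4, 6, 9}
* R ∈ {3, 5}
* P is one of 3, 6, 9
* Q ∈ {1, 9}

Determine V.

The 8 variables draw from only 8 values {1, 3, 4, 5, 6, 7, 8, 9}, so each is used; only T can be 4, hence T = 4.
The 7 still-open variables draw from only 7 values {1, 3, 5, 6, 7, 8, 9}, so each is used; only W can be 7, hence W = 7.
The 6 still-open variables together cover exactly {1, 3, 5, 6, 8, 9} — 6 values for 6 variables — and 1 appears only in Q's list, so Q = 1.
The 5 still-open variables draw from only 5 values {3, 5, 6, 8, 9}, so each is used; only V can be 8, hence V = 8.

8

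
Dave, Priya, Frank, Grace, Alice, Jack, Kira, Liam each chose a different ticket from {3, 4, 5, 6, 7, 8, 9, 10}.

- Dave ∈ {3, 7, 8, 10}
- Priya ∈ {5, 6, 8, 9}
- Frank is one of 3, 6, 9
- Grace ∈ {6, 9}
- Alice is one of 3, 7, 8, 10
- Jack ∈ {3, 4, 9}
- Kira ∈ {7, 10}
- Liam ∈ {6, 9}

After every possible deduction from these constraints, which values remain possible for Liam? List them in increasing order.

6, 9

Among the 8 variables, 4 fits only Jack (and all 8 values in {3, 4, 5, 6, 7, 8, 9, 10} must be used), so Jack = 4.
The 7 still-open variables draw from only 7 values {3, 5, 6, 7, 8, 9, 10}, so each is used; only Priya can be 5, hence Priya = 5.
The 2 variables Grace and Liam are confined to {6, 9}, which locks those values in; drop them from Frank.
Frank must be 3 (only option left). Strike 3 from Dave, Alice.
No further eliminations apply; Liam can still be any of 6, 9.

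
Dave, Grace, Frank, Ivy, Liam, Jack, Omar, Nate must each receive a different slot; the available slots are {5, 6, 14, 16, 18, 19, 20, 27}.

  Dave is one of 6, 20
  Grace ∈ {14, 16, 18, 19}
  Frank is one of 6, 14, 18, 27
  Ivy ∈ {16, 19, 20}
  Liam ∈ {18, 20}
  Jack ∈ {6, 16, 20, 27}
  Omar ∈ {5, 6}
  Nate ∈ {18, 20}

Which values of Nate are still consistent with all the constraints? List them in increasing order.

Among the 8 variables, 5 fits only Omar (and all 8 values in {5, 6, 14, 16, 18, 19, 20, 27} must be used), so Omar = 5.
The 2 variables Liam and Nate are confined to {18, 20}, which locks those values in; drop them from Dave, Grace, Frank, Ivy, Jack.
Dave's domain is down to {6}, so Dave = 6. Eliminate 6 elsewhere: Frank, Jack.
No further eliminations apply; Nate can still be any of 18, 20.

18, 20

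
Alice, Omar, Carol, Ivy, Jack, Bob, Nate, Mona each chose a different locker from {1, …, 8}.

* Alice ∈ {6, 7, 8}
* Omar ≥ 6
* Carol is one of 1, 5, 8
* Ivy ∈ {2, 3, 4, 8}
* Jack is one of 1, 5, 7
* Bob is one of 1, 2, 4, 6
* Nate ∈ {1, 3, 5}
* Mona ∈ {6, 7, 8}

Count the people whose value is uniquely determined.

Alice, Omar, Mona between them cover only {6, 7, 8} — a naked triple. Remove those values from Carol, Ivy, Jack, Bob.
Carol and Jack share exactly the 2 values {1, 5}; by pigeonhole those values go to them, so strike 1, 5 from Bob, Nate.
That leaves Nate = 3. Eliminate 3 elsewhere: Ivy.
Determined: Nate=3. The other people each still have more than one consistent value. That makes 1.

1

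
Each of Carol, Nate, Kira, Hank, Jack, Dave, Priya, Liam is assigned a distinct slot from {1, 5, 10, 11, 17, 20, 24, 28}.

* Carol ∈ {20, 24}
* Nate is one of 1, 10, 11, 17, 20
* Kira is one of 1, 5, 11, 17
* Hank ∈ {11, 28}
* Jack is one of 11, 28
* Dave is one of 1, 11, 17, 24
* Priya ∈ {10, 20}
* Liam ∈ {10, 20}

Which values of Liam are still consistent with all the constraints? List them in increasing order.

10, 20

The 8 variables draw from only 8 values {1, 5, 10, 11, 17, 20, 24, 28}, so each is used; only Kira can be 5, hence Kira = 5.
Hank and Jack share exactly the 2 values {11, 28}; by pigeonhole those values go to them, so strike 11, 28 from Nate, Dave.
The 2 variables Priya and Liam are confined to {10, 20}, which locks those values in; drop them from Carol, Nate.
Carol's domain is down to {24}, so Carol = 24. Remove 24 from Dave.
No further eliminations apply; Liam can still be any of 10, 20.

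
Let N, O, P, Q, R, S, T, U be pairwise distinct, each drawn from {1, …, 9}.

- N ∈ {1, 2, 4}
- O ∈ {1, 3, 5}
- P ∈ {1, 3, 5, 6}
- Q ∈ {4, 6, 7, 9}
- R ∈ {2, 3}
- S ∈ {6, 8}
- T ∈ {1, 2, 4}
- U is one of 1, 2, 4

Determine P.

6

The 3 variables N, T, U are confined to {1, 2, 4}, which locks those values in; drop them from O, P, Q, R.
R's domain is down to {3}, so R = 3. So O, P can't be 3.
O has just one choice, so O = 5. Remove 5 from P.
So P = 6.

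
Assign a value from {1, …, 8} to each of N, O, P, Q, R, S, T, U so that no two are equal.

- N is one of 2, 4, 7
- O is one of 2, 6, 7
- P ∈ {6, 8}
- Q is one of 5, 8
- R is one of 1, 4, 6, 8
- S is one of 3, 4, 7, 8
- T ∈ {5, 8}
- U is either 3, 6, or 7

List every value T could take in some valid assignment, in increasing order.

The 8 variables together cover exactly {1, 2, 3, 4, 5, 6, 7, 8} — 8 values for 8 variables — and 1 appears only in R's list, so R = 1.
Q and T between them cover only {5, 8} — a naked pair. Remove those values from P, S.
P must be 6 (only option left). Remove 6 from O, U.
No further eliminations apply; T can still be any of 5, 8.

5, 8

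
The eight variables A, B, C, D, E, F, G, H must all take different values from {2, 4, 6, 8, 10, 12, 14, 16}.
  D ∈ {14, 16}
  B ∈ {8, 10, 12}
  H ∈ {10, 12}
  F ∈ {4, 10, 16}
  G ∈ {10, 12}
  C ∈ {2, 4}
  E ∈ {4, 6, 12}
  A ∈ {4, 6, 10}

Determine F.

Among the 8 variables, 2 fits only C (and all 8 values in {2, 4, 6, 8, 10, 12, 14, 16} must be used), so C = 2.
Among the 7 still-open variables, 8 fits only B (and all 7 values in {4, 6, 8, 10, 12, 14, 16} must be used), so B = 8.
The 6 still-open variables draw from only 6 values {4, 6, 10, 12, 14, 16}, so each is used; only D can be 14, hence D = 14.
Among the 5 still-open variables, 16 fits only F (and all 5 values in {4, 6, 10, 12, 16} must be used), so F = 16.

16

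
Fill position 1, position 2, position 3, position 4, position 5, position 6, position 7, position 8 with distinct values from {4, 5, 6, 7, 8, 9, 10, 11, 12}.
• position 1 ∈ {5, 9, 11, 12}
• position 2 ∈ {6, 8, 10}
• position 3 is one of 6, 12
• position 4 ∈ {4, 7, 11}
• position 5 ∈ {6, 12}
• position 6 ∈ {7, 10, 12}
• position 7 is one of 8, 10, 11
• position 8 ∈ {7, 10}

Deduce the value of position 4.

4

position 3 and position 5 share exactly the 2 values {6, 12}; by pigeonhole those values go to them, so strike 6, 12 from position 1, position 2, position 6.
The 2 variables position 6 and position 8 are confined to {7, 10}, which locks those values in; drop them from position 2, position 4, position 7.
position 2 must be 8 (only option left). Strike 8 from position 7.
position 7's domain is down to {11}, so position 7 = 11. Eliminate 11 elsewhere: position 1, position 4.
So position 4 = 4.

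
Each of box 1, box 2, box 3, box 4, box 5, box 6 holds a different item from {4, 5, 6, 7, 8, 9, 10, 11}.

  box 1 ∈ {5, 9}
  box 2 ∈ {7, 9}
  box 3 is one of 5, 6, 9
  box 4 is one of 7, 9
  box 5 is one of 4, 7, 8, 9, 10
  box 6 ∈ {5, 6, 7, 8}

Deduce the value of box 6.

The 2 variables box 2 and box 4 are confined to {7, 9}, which locks those values in; drop them from box 1, box 3, box 5, box 6.
box 1's domain is down to {5}, so box 1 = 5. Eliminate 5 elsewhere: box 3, box 6.
That leaves box 3 = 6. Eliminate 6 elsewhere: box 6.
So box 6 = 8.

8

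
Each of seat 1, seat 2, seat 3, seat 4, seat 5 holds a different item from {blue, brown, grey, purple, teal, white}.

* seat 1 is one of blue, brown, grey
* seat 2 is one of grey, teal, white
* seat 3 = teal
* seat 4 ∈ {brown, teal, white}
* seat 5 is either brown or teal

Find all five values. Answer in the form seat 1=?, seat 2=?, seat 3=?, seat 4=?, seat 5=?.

seat 1=blue, seat 2=grey, seat 3=teal, seat 4=white, seat 5=brown

seat 3 must be teal (only option left). Remove teal from seat 2, seat 4, seat 5.
seat 5 has just one choice, so seat 5 = brown. Strike brown from seat 1, seat 4.
seat 4's domain is down to {white}, so seat 4 = white. So seat 2 can't be white.
seat 2's domain is down to {grey}, so seat 2 = grey. So seat 1 can't be grey.
seat 1 has just one choice, so seat 1 = blue.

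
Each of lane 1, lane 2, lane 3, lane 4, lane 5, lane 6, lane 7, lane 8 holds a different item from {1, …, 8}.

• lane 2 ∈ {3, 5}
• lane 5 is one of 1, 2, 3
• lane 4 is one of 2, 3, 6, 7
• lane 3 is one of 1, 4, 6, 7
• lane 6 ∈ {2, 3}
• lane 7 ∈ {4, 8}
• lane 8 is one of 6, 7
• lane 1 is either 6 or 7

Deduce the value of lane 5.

1

The 8 variables draw from only 8 values {1, 2, 3, 4, 5, 6, 7, 8}, so each is used; only lane 2 can be 5, hence lane 2 = 5.
The 7 still-open variables draw from only 7 values {1, 2, 3, 4, 6, 7, 8}, so each is used; only lane 7 can be 8, hence lane 7 = 8.
The 6 still-open variables draw from only 6 values {1, 2, 3, 4, 6, 7}, so each is used; only lane 3 can be 4, hence lane 3 = 4.
The 5 still-open variables together cover exactly {1, 2, 3, 6, 7} — 5 values for 5 variables — and 1 appears only in lane 5's list, so lane 5 = 1.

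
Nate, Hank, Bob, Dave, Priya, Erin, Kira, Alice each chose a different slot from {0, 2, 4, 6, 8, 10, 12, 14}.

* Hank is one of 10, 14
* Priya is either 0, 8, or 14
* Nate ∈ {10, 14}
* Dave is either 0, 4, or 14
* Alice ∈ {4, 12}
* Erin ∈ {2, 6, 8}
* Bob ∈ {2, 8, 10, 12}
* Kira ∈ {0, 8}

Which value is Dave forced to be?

The 8 variables together cover exactly {0, 2, 4, 6, 8, 10, 12, 14} — 8 values for 8 variables — and 6 appears only in Erin's list, so Erin = 6.
The 7 still-open variables together cover exactly {0, 2, 4, 8, 10, 12, 14} — 7 values for 7 variables — and 2 appears only in Bob's list, so Bob = 2.
Among the 6 still-open variables, 12 fits only Alice (and all 6 values in {0, 4, 8, 10, 12, 14} must be used), so Alice = 12.
Among the 5 still-open variables, 4 fits only Dave (and all 5 values in {0, 4, 8, 10, 14} must be used), so Dave = 4.

4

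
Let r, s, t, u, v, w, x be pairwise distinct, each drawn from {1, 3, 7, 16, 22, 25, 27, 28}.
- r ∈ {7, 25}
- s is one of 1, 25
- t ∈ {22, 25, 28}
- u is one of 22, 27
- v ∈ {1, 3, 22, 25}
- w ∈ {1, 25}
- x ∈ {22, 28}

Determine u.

27

The 7 variables draw from only 7 values {1, 3, 7, 22, 25, 27, 28}, so each is used; only v can be 3, hence v = 3.
The 6 still-open variables together cover exactly {1, 7, 22, 25, 27, 28} — 6 values for 6 variables — and 7 appears only in r's list, so r = 7.
The 5 still-open variables draw from only 5 values {1, 22, 25, 27, 28}, so each is used; only u can be 27, hence u = 27.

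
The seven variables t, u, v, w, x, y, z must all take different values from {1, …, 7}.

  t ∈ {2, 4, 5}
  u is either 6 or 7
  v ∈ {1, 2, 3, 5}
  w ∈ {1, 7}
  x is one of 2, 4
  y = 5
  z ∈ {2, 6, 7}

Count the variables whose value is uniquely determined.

3

y must be 5 (only option left). Remove 5 from t, v.
Among the 6 still-open variables, 3 fits only v (and all 6 values in {1, 2, 3, 4, 6, 7} must be used), so v = 3.
The 5 still-open variables draw from only 5 values {1, 2, 4, 6, 7}, so each is used; only w can be 1, hence w = 1.
t and x between them cover only {2, 4} — a naked pair. Remove those values from z.
Determined: v=3, w=1, y=5. The other variables each still have more than one consistent value. That makes 3.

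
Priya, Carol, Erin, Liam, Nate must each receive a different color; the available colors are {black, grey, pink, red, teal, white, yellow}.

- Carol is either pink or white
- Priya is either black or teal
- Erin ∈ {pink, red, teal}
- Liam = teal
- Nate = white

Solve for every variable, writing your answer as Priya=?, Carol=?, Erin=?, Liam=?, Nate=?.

Priya=black, Carol=pink, Erin=red, Liam=teal, Nate=white

Liam must be teal (only option left). So Priya, Erin can't be teal.
Nate must be white (only option left). Strike white from Carol.
Priya has just one choice, so Priya = black.
Carol must be pink (only option left). Remove pink from Erin.
Erin has just one choice, so Erin = red.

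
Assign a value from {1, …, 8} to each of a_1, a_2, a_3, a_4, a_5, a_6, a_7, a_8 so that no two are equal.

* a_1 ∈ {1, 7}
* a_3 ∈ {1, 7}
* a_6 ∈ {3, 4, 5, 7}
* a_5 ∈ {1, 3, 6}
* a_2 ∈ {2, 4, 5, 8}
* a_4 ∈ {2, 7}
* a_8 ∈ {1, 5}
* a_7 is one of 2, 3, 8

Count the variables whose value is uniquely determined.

Among the 8 variables, 6 fits only a_5 (and all 8 values in {1, 2, 3, 4, 5, 6, 7, 8} must be used), so a_5 = 6.
a_1 and a_3 share exactly the 2 values {1, 7}; by pigeonhole those values go to them, so strike 1, 7 from a_4, a_6, a_8.
a_4's domain is down to {2}, so a_4 = 2. So a_2, a_7 can't be 2.
a_8 must be 5 (only option left). So a_2, a_6 can't be 5.
Determined: a_4=2, a_5=6, a_8=5. The other variables each still have more than one consistent value. That makes 3.

3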